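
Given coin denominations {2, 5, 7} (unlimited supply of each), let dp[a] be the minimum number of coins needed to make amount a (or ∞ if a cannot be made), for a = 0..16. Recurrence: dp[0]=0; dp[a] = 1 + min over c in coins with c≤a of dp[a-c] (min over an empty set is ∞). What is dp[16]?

3

 a  0  1  2  3  4  5  6  7  8  9 10 11 12 13 14 15 16
dp  0  -  1  -  2  1  3  1  4  2  2  3  2  4  2  3  3
(- denotes ∞ / unreachable)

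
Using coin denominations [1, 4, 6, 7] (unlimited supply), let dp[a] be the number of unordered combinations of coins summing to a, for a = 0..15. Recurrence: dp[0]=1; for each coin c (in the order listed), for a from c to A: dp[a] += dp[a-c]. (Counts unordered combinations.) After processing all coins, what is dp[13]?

after  coin     0     1     2     3     4     5     6     7     8     9    10    11    12    13    14    15
          1     1     1     1     1     1     1     1     1     1     1     1     1     1     1     1     1
          4     1     1     1     1     2     2     2     2     3     3     3     3     4     4     4     4
          6     1     1     1     1     2     2     3     3     4     4     5     5     7     7     8     8
          7     1     1     1     1     2     2     3     4     5     5     6     7     9    10    12    13

10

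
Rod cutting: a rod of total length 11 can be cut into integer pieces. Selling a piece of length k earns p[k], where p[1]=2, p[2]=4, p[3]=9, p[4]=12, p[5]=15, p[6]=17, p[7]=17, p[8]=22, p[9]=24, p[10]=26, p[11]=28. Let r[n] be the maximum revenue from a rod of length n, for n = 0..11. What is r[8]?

   n    0    1    2    3    4    5    6    7    8    9   10   11
r[n]    0    2    4    9   12   15   18   21   24   27   30   33

24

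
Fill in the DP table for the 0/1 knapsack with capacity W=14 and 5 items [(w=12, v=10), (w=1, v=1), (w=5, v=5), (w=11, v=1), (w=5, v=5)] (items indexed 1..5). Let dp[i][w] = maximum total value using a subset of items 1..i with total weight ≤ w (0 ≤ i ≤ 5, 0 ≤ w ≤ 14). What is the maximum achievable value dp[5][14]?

11

i\w   0   1   2   3   4   5   6   7   8   9  10  11  12  13  14
  0   0   0   0   0   0   0   0   0   0   0   0   0   0   0   0
  1   0   0   0   0   0   0   0   0   0   0   0   0  10  10  10
  2   0   1   1   1   1   1   1   1   1   1   1   1  10  11  11
  3   0   1   1   1   1   5   6   6   6   6   6   6  10  11  11
  4   0   1   1   1   1   5   6   6   6   6   6   6  10  11  11
  5   0   1   1   1   1   5   6   6   6   6  10  11  11  11  11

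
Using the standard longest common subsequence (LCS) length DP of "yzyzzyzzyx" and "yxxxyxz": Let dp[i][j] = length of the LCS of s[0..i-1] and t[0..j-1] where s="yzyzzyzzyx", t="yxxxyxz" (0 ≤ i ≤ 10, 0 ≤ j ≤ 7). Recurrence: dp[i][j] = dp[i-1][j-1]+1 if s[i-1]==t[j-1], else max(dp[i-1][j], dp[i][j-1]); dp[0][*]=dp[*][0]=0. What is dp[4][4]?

1

   ''  y  x  x  x  y  x  z
''  0  0  0  0  0  0  0  0
 y  0  1  1  1  1  1  1  1
 z  0  1  1  1  1  1  1  2
 y  0  1  1  1  1  2  2  2
 z  0  1  1  1  1  2  2  3
 z  0  1  1  1  1  2  2  3
 y  0  1  1  1  1  2  2  3
 z  0  1  1  1  1  2  2  3
 z  0  1  1  1  1  2  2  3
 y  0  1  1  1  1  2  2  3
 x  0  1  2  2  2  2  3  3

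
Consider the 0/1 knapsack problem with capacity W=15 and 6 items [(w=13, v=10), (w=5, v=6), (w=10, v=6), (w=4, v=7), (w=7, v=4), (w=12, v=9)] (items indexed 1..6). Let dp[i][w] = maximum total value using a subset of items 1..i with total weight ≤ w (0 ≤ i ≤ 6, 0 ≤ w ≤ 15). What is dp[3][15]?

i\w   0   1   2   3   4   5   6   7   8   9  10  11  12  13  14  15
  0   0   0   0   0   0   0   0   0   0   0   0   0   0   0   0   0
  1   0   0   0   0   0   0   0   0   0   0   0   0   0  10  10  10
  2   0   0   0   0   0   6   6   6   6   6   6   6   6  10  10  10
  3   0   0   0   0   0   6   6   6   6   6   6   6   6  10  10  12
  4   0   0   0   0   7   7   7   7   7  13  13  13  13  13  13  13
  5   0   0   0   0   7   7   7   7   7  13  13  13  13  13  13  13
  6   0   0   0   0   7   7   7   7   7  13  13  13  13  13  13  13

12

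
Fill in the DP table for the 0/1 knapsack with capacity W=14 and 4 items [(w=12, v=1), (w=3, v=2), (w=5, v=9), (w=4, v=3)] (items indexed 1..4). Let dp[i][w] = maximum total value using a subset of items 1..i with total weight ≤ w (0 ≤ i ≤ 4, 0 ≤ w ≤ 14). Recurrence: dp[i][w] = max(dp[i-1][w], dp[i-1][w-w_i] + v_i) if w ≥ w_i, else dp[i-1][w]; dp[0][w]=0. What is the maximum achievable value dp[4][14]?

i\w   0   1   2   3   4   5   6   7   8   9  10  11  12  13  14
  0   0   0   0   0   0   0   0   0   0   0   0   0   0   0   0
  1   0   0   0   0   0   0   0   0   0   0   0   0   1   1   1
  2   0   0   0   2   2   2   2   2   2   2   2   2   2   2   2
  3   0   0   0   2   2   9   9   9  11  11  11  11  11  11  11
  4   0   0   0   2   3   9   9   9  11  12  12  12  14  14  14

14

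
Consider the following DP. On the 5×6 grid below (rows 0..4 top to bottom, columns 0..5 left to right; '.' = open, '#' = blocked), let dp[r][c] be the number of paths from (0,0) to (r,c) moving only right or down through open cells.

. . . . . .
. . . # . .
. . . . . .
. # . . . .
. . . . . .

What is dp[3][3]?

12

r\c   0   1   2   3   4   5
  0   1   1   1   1   1   1
  1   1   2   3   0   1   2
  2   1   3   6   6   7   9
  3   1   0   6  12  19  28
  4   1   1   7  19  38  66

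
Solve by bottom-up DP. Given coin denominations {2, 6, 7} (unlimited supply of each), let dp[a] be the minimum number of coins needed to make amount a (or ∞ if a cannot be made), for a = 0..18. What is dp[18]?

3

 a  0  1  2  3  4  5  6  7  8  9 10 11 12 13 14 15 16 17 18
dp  0  -  1  -  2  -  1  1  2  2  3  3  2  2  2  3  3  4  3
(- denotes ∞ / unreachable)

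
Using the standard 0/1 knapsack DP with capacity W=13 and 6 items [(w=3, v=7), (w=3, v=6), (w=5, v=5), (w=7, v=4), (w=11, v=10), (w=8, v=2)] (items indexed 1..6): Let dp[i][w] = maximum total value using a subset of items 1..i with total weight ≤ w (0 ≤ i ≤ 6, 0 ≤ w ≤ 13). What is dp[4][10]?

i\w   0   1   2   3   4   5   6   7   8   9  10  11  12  13
  0   0   0   0   0   0   0   0   0   0   0   0   0   0   0
  1   0   0   0   7   7   7   7   7   7   7   7   7   7   7
  2   0   0   0   7   7   7  13  13  13  13  13  13  13  13
  3   0   0   0   7   7   7  13  13  13  13  13  18  18  18
  4   0   0   0   7   7   7  13  13  13  13  13  18  18  18
  5   0   0   0   7   7   7  13  13  13  13  13  18  18  18
  6   0   0   0   7   7   7  13  13  13  13  13  18  18  18

13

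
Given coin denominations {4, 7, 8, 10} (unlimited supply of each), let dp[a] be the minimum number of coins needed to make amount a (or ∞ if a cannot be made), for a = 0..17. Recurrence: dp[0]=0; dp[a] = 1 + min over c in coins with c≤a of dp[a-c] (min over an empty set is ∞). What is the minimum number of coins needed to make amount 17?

 a  0  1  2  3  4  5  6  7  8  9 10 11 12 13 14 15 16 17
dp  0  -  -  -  1  -  -  1  1  -  1  2  2  -  2  2  2  2
(- denotes ∞ / unreachable)

2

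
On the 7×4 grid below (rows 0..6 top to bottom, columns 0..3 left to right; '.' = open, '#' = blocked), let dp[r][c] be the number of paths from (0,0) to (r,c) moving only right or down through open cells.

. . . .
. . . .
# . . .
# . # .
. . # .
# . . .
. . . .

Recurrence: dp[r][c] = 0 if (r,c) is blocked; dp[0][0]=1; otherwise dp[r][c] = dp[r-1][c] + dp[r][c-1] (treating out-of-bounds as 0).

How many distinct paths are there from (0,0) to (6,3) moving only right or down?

r\c   0   1   2   3
  0   1   1   1   1
  1   1   2   3   4
  2   0   2   5   9
  3   0   2   0   9
  4   0   2   0   9
  5   0   2   2  11
  6   0   2   4  15

15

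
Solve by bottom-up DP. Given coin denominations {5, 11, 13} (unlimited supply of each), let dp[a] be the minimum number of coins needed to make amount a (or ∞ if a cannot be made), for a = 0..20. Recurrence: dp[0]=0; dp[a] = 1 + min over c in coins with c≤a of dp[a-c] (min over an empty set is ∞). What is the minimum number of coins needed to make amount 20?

4

 a  0  1  2  3  4  5  6  7  8  9 10 11 12 13 14 15 16 17 18 19 20
dp  0  -  -  -  -  1  -  -  -  -  2  1  -  1  -  3  2  -  2  -  4
(- denotes ∞ / unreachable)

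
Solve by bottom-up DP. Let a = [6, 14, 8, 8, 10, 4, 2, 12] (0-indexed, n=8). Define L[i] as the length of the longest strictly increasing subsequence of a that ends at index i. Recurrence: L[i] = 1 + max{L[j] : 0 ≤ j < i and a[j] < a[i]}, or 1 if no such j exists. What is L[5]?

   i    0    1    2    3    4    5    6    7
a[i]    6   14    8    8   10    4    2   12
L[i]    1    2    2    2    3    1    1    4

1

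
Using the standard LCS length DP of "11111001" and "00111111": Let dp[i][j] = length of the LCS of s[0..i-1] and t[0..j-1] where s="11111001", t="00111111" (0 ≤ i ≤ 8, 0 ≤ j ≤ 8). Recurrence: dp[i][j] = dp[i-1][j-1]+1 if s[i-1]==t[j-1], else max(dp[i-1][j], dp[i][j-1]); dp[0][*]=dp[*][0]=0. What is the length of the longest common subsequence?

   ''  0  0  1  1  1  1  1  1
''  0  0  0  0  0  0  0  0  0
 1  0  0  0  1  1  1  1  1  1
 1  0  0  0  1  2  2  2  2  2
 1  0  0  0  1  2  3  3  3  3
 1  0  0  0  1  2  3  4  4  4
 1  0  0  0  1  2  3  4  5  5
 0  0  1  1  1  2  3  4  5  5
 0  0  1  2  2  2  3  4  5  5
 1  0  1  2  3  3  3  4  5  6

6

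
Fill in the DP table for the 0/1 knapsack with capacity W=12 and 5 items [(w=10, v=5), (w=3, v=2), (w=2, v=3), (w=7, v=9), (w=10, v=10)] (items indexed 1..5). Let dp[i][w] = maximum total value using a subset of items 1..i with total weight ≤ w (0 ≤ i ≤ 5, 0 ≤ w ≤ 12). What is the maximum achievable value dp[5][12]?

i\w   0   1   2   3   4   5   6   7   8   9  10  11  12
  0   0   0   0   0   0   0   0   0   0   0   0   0   0
  1   0   0   0   0   0   0   0   0   0   0   5   5   5
  2   0   0   0   2   2   2   2   2   2   2   5   5   5
  3   0   0   3   3   3   5   5   5   5   5   5   5   8
  4   0   0   3   3   3   5   5   9   9  12  12  12  14
  5   0   0   3   3   3   5   5   9   9  12  12  12  14

14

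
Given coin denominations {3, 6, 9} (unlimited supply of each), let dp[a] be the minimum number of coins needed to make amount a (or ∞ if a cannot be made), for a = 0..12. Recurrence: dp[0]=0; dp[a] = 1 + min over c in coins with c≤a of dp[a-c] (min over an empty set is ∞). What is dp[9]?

1

 a  0  1  2  3  4  5  6  7  8  9 10 11 12
dp  0  -  -  1  -  -  1  -  -  1  -  -  2
(- denotes ∞ / unreachable)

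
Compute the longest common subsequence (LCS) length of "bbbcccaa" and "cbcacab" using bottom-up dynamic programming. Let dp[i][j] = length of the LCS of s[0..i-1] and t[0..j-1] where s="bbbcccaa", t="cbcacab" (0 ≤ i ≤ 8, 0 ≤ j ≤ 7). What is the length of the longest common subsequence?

   ''  c  b  c  a  c  a  b
''  0  0  0  0  0  0  0  0
 b  0  0  1  1  1  1  1  1
 b  0  0  1  1  1  1  1  2
 b  0  0  1  1  1  1  1  2
 c  0  1  1  2  2  2  2  2
 c  0  1  1  2  2  3  3  3
 c  0  1  1  2  2  3  3  3
 a  0  1  1  2  3  3  4  4
 a  0  1  1  2  3  3  4  4

4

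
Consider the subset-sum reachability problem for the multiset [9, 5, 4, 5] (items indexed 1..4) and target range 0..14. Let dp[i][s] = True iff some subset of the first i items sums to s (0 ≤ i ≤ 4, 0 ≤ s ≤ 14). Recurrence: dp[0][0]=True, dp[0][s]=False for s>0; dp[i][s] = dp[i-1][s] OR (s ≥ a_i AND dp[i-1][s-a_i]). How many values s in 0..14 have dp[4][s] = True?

i\s   0   1   2   3   4   5   6   7   8   9  10  11  12  13  14
  0   T   F   F   F   F   F   F   F   F   F   F   F   F   F   F
  1   T   F   F   F   F   F   F   F   F   T   F   F   F   F   F
  2   T   F   F   F   F   T   F   F   F   T   F   F   F   F   T
  3   T   F   F   F   T   T   F   F   F   T   F   F   F   T   T
  4   T   F   F   F   T   T   F   F   F   T   T   F   F   T   T

7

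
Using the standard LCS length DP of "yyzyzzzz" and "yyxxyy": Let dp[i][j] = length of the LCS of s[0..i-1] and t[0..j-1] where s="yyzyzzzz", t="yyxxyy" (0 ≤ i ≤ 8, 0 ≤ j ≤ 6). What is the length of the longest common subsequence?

   ''  y  y  x  x  y  y
''  0  0  0  0  0  0  0
 y  0  1  1  1  1  1  1
 y  0  1  2  2  2  2  2
 z  0  1  2  2  2  2  2
 y  0  1  2  2  2  3  3
 z  0  1  2  2  2  3  3
 z  0  1  2  2  2  3  3
 z  0  1  2  2  2  3  3
 z  0  1  2  2  2  3  3

3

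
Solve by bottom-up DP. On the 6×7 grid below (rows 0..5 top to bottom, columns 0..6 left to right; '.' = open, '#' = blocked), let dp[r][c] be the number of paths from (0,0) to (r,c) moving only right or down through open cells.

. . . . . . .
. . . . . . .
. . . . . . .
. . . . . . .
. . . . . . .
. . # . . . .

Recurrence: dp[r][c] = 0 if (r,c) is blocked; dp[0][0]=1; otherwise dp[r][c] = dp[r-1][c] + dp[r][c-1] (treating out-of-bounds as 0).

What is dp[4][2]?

15

r\c   0   1   2   3   4   5   6
  0   1   1   1   1   1   1   1
  1   1   2   3   4   5   6   7
  2   1   3   6  10  15  21  28
  3   1   4  10  20  35  56  84
  4   1   5  15  35  70 126 210
  5   1   6   0  35 105 231 441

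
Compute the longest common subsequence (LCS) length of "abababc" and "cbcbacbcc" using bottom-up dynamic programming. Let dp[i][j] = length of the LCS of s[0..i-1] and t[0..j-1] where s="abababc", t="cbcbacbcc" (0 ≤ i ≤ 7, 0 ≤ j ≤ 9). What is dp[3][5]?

2

   ''  c  b  c  b  a  c  b  c  c
''  0  0  0  0  0  0  0  0  0  0
 a  0  0  0  0  0  1  1  1  1  1
 b  0  0  1  1  1  1  1  2  2  2
 a  0  0  1  1  1  2  2  2  2  2
 b  0  0  1  1  2  2  2  3  3  3
 a  0  0  1  1  2  3  3  3  3  3
 b  0  0  1  1  2  3  3  4  4  4
 c  0  1  1  2  2  3  4  4  5  5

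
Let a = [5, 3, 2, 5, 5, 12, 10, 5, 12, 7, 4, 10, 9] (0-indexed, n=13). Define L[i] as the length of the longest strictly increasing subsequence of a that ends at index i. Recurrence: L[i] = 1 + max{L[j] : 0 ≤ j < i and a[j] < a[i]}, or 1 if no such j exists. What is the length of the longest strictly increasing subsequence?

4

   i    0    1    2    3    4    5    6    7    8    9   10   11   12
a[i]    5    3    2    5    5   12   10    5   12    7    4   10    9
L[i]    1    1    1    2    2    3    3    2    4    3    2    4    4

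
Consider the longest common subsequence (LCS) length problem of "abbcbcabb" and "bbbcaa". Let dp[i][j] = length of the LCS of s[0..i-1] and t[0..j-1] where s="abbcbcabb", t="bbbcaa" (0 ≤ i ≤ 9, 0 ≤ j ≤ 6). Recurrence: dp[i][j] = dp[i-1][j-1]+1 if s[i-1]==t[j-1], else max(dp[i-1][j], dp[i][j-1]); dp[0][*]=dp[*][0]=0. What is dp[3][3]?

2

   ''  b  b  b  c  a  a
''  0  0  0  0  0  0  0
 a  0  0  0  0  0  1  1
 b  0  1  1  1  1  1  1
 b  0  1  2  2  2  2  2
 c  0  1  2  2  3  3  3
 b  0  1  2  3  3  3  3
 c  0  1  2  3  4  4  4
 a  0  1  2  3  4  5  5
 b  0  1  2  3  4  5  5
 b  0  1  2  3  4  5  5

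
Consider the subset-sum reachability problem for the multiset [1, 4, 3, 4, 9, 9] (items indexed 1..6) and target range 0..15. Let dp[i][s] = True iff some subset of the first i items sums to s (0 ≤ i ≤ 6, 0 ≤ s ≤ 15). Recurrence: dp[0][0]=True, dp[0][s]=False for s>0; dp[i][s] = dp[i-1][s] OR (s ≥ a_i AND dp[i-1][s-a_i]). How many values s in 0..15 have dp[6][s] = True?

13

i\s   0   1   2   3   4   5   6   7   8   9  10  11  12  13  14  15
  0   T   F   F   F   F   F   F   F   F   F   F   F   F   F   F   F
  1   T   T   F   F   F   F   F   F   F   F   F   F   F   F   F   F
  2   T   T   F   F   T   T   F   F   F   F   F   F   F   F   F   F
  3   T   T   F   T   T   T   F   T   T   F   F   F   F   F   F   F
  4   T   T   F   T   T   T   F   T   T   T   F   T   T   F   F   F
  5   T   T   F   T   T   T   F   T   T   T   T   T   T   T   T   F
  6   T   T   F   T   T   T   F   T   T   T   T   T   T   T   T   F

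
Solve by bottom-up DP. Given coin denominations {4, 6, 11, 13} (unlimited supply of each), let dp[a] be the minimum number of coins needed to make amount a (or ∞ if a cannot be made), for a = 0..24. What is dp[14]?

3

 a  0  1  2  3  4  5  6  7  8  9 10 11 12 13 14 15 16 17 18 19 20 21 22 23 24
dp  0  -  -  -  1  -  1  -  2  -  2  1  2  1  3  2  3  2  3  2  4  3  2  3  2
(- denotes ∞ / unreachable)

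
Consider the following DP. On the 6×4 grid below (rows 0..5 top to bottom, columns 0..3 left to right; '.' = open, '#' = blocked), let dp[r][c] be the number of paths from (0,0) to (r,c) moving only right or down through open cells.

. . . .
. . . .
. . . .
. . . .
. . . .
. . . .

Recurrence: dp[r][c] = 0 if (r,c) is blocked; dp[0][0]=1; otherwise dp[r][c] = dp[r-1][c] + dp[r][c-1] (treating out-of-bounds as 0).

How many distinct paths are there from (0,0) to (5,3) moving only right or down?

56

r\c   0   1   2   3
  0   1   1   1   1
  1   1   2   3   4
  2   1   3   6  10
  3   1   4  10  20
  4   1   5  15  35
  5   1   6  21  56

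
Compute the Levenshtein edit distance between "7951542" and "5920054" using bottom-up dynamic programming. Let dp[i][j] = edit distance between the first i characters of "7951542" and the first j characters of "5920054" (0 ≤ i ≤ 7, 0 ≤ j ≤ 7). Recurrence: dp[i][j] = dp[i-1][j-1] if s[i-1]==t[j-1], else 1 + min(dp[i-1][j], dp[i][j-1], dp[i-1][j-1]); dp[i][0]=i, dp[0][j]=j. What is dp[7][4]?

   ''  5  9  2  0  0  5  4
''  0  1  2  3  4  5  6  7
 7  1  1  2  3  4  5  6  7
 9  2  2  1  2  3  4  5  6
 5  3  2  2  2  3  4  4  5
 1  4  3  3  3  3  4  5  5
 5  5  4  4  4  4  4  4  5
 4  6  5  5  5  5  5  5  4
 2  7  6  6  5  6  6  6  5

6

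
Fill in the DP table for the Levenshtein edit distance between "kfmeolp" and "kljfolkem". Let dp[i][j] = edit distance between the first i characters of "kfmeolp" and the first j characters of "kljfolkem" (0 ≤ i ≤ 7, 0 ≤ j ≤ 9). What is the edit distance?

6

   ''  k  l  j  f  o  l  k  e  m
''  0  1  2  3  4  5  6  7  8  9
 k  1  0  1  2  3  4  5  6  7  8
 f  2  1  1  2  2  3  4  5  6  7
 m  3  2  2  2  3  3  4  5  6  6
 e  4  3  3  3  3  4  4  5  5  6
 o  5  4  4  4  4  3  4  5  6  6
 l  6  5  4  5  5  4  3  4  5  6
 p  7  6  5  5  6  5  4  4  5  6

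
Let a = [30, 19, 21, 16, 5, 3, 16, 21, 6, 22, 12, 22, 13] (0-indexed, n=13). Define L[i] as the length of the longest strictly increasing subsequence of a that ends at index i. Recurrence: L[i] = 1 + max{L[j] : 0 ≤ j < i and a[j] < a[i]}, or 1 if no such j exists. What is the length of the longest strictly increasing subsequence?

4

   i    0    1    2    3    4    5    6    7    8    9   10   11   12
a[i]   30   19   21   16    5    3   16   21    6   22   12   22   13
L[i]    1    1    2    1    1    1    2    3    2    4    3    4    4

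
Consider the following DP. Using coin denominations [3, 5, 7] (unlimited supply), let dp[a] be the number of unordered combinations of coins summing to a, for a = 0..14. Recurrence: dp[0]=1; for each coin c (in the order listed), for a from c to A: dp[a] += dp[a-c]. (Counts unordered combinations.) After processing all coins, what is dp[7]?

1

after  coin     0     1     2     3     4     5     6     7     8     9    10    11    12    13    14
          3     1     0     0     1     0     0     1     0     0     1     0     0     1     0     0
          5     1     0     0     1     0     1     1     0     1     1     1     1     1     1     1
          7     1     0     0     1     0     1     1     1     1     1     2     1     2     2     2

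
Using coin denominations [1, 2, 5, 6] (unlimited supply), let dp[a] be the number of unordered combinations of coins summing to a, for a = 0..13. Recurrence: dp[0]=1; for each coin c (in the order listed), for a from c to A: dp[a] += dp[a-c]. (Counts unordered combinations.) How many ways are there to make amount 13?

21

after  coin     0     1     2     3     4     5     6     7     8     9    10    11    12    13
          1     1     1     1     1     1     1     1     1     1     1     1     1     1     1
          2     1     1     2     2     3     3     4     4     5     5     6     6     7     7
          5     1     1     2     2     3     4     5     6     7     8    10    11    13    14
          6     1     1     2     2     3     4     6     7     9    10    13    15    19    21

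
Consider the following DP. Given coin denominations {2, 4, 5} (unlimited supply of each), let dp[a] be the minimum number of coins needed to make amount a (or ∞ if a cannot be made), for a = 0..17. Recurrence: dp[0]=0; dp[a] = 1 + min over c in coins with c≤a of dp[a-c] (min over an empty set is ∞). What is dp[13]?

 a  0  1  2  3  4  5  6  7  8  9 10 11 12 13 14 15 16 17
dp  0  -  1  -  1  1  2  2  2  2  2  3  3  3  3  3  4  4
(- denotes ∞ / unreachable)

3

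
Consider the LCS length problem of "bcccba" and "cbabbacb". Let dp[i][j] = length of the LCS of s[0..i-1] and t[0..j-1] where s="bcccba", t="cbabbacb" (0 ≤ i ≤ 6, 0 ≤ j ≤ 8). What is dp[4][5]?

1

   ''  c  b  a  b  b  a  c  b
''  0  0  0  0  0  0  0  0  0
 b  0  0  1  1  1  1  1  1  1
 c  0  1  1  1  1  1  1  2  2
 c  0  1  1  1  1  1  1  2  2
 c  0  1  1  1  1  1  1  2  2
 b  0  1  2  2  2  2  2  2  3
 a  0  1  2  3  3  3  3  3  3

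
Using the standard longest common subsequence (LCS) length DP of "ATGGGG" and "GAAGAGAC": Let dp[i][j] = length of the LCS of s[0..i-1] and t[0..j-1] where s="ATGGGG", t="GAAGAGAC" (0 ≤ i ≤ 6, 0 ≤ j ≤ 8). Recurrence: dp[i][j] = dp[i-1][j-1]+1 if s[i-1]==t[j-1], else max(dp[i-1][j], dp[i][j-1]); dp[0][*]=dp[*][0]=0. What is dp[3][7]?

2

   ''  G  A  A  G  A  G  A  C
''  0  0  0  0  0  0  0  0  0
 A  0  0  1  1  1  1  1  1  1
 T  0  0  1  1  1  1  1  1  1
 G  0  1  1  1  2  2  2  2  2
 G  0  1  1  1  2  2  3  3  3
 G  0  1  1  1  2  2  3  3  3
 G  0  1  1  1  2  2  3  3  3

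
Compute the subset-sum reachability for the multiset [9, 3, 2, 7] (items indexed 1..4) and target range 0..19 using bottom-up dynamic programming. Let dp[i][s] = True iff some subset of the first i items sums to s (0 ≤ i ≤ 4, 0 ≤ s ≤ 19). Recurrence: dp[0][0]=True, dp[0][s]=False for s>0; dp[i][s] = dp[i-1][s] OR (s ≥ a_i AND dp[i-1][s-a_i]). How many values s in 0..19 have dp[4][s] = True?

i\s   0   1   2   3   4   5   6   7   8   9  10  11  12  13  14  15  16  17  18  19
  0   T   F   F   F   F   F   F   F   F   F   F   F   F   F   F   F   F   F   F   F
  1   T   F   F   F   F   F   F   F   F   T   F   F   F   F   F   F   F   F   F   F
  2   T   F   F   T   F   F   F   F   F   T   F   F   T   F   F   F   F   F   F   F
  3   T   F   T   T   F   T   F   F   F   T   F   T   T   F   T   F   F   F   F   F
  4   T   F   T   T   F   T   F   T   F   T   T   T   T   F   T   F   T   F   T   T

13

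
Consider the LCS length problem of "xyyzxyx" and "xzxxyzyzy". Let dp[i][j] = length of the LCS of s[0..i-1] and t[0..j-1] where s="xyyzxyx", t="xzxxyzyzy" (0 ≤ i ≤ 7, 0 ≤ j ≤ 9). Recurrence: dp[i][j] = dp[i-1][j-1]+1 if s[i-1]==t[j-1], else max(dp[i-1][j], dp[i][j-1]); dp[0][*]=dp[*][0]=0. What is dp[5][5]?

3

   ''  x  z  x  x  y  z  y  z  y
''  0  0  0  0  0  0  0  0  0  0
 x  0  1  1  1  1  1  1  1  1  1
 y  0  1  1  1  1  2  2  2  2  2
 y  0  1  1  1  1  2  2  3  3  3
 z  0  1  2  2  2  2  3  3  4  4
 x  0  1  2  3  3  3  3  3  4  4
 y  0  1  2  3  3  4  4  4  4  5
 x  0  1  2  3  4  4  4  4  4  5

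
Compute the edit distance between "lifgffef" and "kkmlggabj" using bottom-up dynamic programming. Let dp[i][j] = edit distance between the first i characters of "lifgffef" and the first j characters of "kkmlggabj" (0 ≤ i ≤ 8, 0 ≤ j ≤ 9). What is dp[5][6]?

5

   ''  k  k  m  l  g  g  a  b  j
''  0  1  2  3  4  5  6  7  8  9
 l  1  1  2  3  3  4  5  6  7  8
 i  2  2  2  3  4  4  5  6  7  8
 f  3  3  3  3  4  5  5  6  7  8
 g  4  4  4  4  4  4  5  6  7  8
 f  5  5  5  5  5  5  5  6  7  8
 f  6  6  6  6  6  6  6  6  7  8
 e  7  7  7  7  7  7  7  7  7  8
 f  8  8  8  8  8  8  8  8  8  8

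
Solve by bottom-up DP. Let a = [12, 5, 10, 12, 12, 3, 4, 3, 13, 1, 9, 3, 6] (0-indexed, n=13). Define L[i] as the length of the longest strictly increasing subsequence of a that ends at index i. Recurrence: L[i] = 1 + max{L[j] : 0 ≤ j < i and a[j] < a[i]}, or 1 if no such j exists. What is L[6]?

   i    0    1    2    3    4    5    6    7    8    9   10   11   12
a[i]   12    5   10   12   12    3    4    3   13    1    9    3    6
L[i]    1    1    2    3    3    1    2    1    4    1    3    2    3

2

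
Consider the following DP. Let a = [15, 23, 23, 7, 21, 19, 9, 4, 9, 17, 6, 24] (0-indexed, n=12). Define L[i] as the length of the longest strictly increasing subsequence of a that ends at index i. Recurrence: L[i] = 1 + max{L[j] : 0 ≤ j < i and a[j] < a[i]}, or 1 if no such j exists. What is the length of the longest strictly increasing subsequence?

   i    0    1    2    3    4    5    6    7    8    9   10   11
a[i]   15   23   23    7   21   19    9    4    9   17    6   24
L[i]    1    2    2    1    2    2    2    1    2    3    2    4

4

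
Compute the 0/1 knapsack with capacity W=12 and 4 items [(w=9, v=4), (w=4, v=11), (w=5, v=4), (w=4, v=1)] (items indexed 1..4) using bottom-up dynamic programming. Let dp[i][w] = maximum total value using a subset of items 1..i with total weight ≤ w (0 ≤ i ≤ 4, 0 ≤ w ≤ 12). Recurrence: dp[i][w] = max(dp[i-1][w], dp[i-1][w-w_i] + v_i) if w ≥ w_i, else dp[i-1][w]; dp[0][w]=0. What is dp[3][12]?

i\w   0   1   2   3   4   5   6   7   8   9  10  11  12
  0   0   0   0   0   0   0   0   0   0   0   0   0   0
  1   0   0   0   0   0   0   0   0   0   4   4   4   4
  2   0   0   0   0  11  11  11  11  11  11  11  11  11
  3   0   0   0   0  11  11  11  11  11  15  15  15  15
  4   0   0   0   0  11  11  11  11  12  15  15  15  15

15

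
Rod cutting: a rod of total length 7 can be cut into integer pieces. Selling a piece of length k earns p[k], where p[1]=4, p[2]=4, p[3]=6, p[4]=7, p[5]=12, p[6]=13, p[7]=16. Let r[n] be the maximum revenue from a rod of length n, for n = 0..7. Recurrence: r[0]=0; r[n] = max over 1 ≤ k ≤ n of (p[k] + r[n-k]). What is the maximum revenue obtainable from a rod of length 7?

   n    0    1    2    3    4    5    6    7
r[n]    0    4    8   12   16   20   24   28

28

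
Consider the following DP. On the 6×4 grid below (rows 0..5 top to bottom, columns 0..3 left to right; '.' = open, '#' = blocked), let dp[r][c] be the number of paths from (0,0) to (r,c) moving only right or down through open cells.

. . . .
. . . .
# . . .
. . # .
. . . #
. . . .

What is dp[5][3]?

4

r\c   0   1   2   3
  0   1   1   1   1
  1   1   2   3   4
  2   0   2   5   9
  3   0   2   0   9
  4   0   2   2   0
  5   0   2   4   4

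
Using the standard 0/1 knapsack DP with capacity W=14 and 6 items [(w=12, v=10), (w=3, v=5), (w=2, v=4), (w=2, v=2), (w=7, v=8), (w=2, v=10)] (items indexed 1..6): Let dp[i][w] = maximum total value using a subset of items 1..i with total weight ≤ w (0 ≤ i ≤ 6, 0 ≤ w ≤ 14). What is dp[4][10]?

i\w   0   1   2   3   4   5   6   7   8   9  10  11  12  13  14
  0   0   0   0   0   0   0   0   0   0   0   0   0   0   0   0
  1   0   0   0   0   0   0   0   0   0   0   0   0  10  10  10
  2   0   0   0   5   5   5   5   5   5   5   5   5  10  10  10
  3   0   0   4   5   5   9   9   9   9   9   9   9  10  10  14
  4   0   0   4   5   6   9   9  11  11  11  11  11  11  11  14
  5   0   0   4   5   6   9   9  11  11  12  13  14  17  17  19
  6   0   0  10  10  14  15  16  19  19  21  21  22  23  24  27

11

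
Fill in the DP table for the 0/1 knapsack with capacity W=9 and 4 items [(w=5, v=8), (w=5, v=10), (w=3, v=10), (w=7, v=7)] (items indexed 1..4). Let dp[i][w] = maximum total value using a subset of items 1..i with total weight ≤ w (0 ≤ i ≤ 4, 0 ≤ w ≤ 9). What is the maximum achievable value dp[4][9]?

20

i\w   0   1   2   3   4   5   6   7   8   9
  0   0   0   0   0   0   0   0   0   0   0
  1   0   0   0   0   0   8   8   8   8   8
  2   0   0   0   0   0  10  10  10  10  10
  3   0   0   0  10  10  10  10  10  20  20
  4   0   0   0  10  10  10  10  10  20  20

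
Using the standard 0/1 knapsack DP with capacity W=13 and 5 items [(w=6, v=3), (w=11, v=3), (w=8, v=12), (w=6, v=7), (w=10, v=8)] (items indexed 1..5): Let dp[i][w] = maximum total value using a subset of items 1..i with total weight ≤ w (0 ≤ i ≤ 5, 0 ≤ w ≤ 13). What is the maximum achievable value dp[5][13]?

i\w   0   1   2   3   4   5   6   7   8   9  10  11  12  13
  0   0   0   0   0   0   0   0   0   0   0   0   0   0   0
  1   0   0   0   0   0   0   3   3   3   3   3   3   3   3
  2   0   0   0   0   0   0   3   3   3   3   3   3   3   3
  3   0   0   0   0   0   0   3   3  12  12  12  12  12  12
  4   0   0   0   0   0   0   7   7  12  12  12  12  12  12
  5   0   0   0   0   0   0   7   7  12  12  12  12  12  12

12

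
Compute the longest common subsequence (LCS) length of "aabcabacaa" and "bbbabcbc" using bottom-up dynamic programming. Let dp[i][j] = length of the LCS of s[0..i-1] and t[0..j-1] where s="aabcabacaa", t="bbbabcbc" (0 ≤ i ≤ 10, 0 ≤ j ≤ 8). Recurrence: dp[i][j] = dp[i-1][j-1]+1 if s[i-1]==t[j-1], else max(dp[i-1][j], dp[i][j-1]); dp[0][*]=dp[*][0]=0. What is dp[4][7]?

3

   ''  b  b  b  a  b  c  b  c
''  0  0  0  0  0  0  0  0  0
 a  0  0  0  0  1  1  1  1  1
 a  0  0  0  0  1  1  1  1  1
 b  0  1  1  1  1  2  2  2  2
 c  0  1  1  1  1  2  3  3  3
 a  0  1  1  1  2  2  3  3  3
 b  0  1  2  2  2  3  3  4  4
 a  0  1  2  2  3  3  3  4  4
 c  0  1  2  2  3  3  4  4  5
 a  0  1  2  2  3  3  4  4  5
 a  0  1  2  2  3  3  4  4  5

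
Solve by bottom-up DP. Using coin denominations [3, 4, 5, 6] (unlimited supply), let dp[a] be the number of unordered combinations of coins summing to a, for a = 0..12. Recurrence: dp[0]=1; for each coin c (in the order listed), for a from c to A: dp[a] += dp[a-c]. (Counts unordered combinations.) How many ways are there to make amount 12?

after  coin     0     1     2     3     4     5     6     7     8     9    10    11    12
          3     1     0     0     1     0     0     1     0     0     1     0     0     1
          4     1     0     0     1     1     0     1     1     1     1     1     1     2
          5     1     0     0     1     1     1     1     1     2     2     2     2     3
          6     1     0     0     1     1     1     2     1     2     3     3     3     5

5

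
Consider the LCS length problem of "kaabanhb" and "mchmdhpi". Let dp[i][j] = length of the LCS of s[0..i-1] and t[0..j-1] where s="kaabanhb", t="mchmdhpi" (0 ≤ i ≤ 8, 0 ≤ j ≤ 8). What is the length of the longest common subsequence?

1

   ''  m  c  h  m  d  h  p  i
''  0  0  0  0  0  0  0  0  0
 k  0  0  0  0  0  0  0  0  0
 a  0  0  0  0  0  0  0  0  0
 a  0  0  0  0  0  0  0  0  0
 b  0  0  0  0  0  0  0  0  0
 a  0  0  0  0  0  0  0  0  0
 n  0  0  0  0  0  0  0  0  0
 h  0  0  0  1  1  1  1  1  1
 b  0  0  0  1  1  1  1  1  1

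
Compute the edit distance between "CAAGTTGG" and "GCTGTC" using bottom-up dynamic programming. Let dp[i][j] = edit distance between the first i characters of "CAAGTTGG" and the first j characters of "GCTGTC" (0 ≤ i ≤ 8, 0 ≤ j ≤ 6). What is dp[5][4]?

4

   ''  G  C  T  G  T  C
''  0  1  2  3  4  5  6
 C  1  1  1  2  3  4  5
 A  2  2  2  2  3  4  5
 A  3  3  3  3  3  4  5
 G  4  3  4  4  3  4  5
 T  5  4  4  4  4  3  4
 T  6  5  5  4  5  4  4
 G  7  6  6  5  4  5  5
 G  8  7  7  6  5  5  6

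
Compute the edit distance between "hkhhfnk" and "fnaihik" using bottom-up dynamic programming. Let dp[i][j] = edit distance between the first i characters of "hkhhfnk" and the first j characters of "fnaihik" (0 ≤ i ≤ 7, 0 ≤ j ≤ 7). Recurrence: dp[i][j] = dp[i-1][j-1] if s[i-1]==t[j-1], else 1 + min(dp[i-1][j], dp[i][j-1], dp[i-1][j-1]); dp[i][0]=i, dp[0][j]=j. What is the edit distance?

   ''  f  n  a  i  h  i  k
''  0  1  2  3  4  5  6  7
 h  1  1  2  3  4  4  5  6
 k  2  2  2  3  4  5  5  5
 h  3  3  3  3  4  4  5  6
 h  4  4  4  4  4  4  5  6
 f  5  4  5  5  5  5  5  6
 n  6  5  4  5  6  6  6  6
 k  7  6  5  5  6  7  7  6

6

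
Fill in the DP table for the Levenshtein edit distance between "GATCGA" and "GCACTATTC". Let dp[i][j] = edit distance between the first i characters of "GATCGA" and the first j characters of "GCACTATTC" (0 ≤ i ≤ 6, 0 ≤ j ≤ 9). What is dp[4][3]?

3

   ''  G  C  A  C  T  A  T  T  C
''  0  1  2  3  4  5  6  7  8  9
 G  1  0  1  2  3  4  5  6  7  8
 A  2  1  1  1  2  3  4  5  6  7
 T  3  2  2  2  2  2  3  4  5  6
 C  4  3  2  3  2  3  3  4  5  5
 G  5  4  3  3  3  3  4  4  5  6
 A  6  5  4  3  4  4  3  4  5  6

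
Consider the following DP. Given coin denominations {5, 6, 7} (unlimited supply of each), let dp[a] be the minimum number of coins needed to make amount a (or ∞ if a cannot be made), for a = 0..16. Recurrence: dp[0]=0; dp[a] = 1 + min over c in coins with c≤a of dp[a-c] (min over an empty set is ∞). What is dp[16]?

3

 a  0  1  2  3  4  5  6  7  8  9 10 11 12 13 14 15 16
dp  0  -  -  -  -  1  1  1  -  -  2  2  2  2  2  3  3
(- denotes ∞ / unreachable)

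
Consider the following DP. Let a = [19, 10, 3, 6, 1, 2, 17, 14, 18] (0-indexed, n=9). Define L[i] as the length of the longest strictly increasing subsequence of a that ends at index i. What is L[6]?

3

   i    0    1    2    3    4    5    6    7    8
a[i]   19   10    3    6    1    2   17   14   18
L[i]    1    1    1    2    1    2    3    3    4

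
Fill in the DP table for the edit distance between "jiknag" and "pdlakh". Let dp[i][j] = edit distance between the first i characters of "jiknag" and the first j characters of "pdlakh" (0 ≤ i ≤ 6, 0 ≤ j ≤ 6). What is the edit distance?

6

   ''  p  d  l  a  k  h
''  0  1  2  3  4  5  6
 j  1  1  2  3  4  5  6
 i  2  2  2  3  4  5  6
 k  3  3  3  3  4  4  5
 n  4  4  4  4  4  5  5
 a  5  5  5  5  4  5  6
 g  6  6  6  6  5  5  6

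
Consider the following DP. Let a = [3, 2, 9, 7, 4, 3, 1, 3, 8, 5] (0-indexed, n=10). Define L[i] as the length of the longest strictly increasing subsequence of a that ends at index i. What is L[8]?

3

   i    0    1    2    3    4    5    6    7    8    9
a[i]    3    2    9    7    4    3    1    3    8    5
L[i]    1    1    2    2    2    2    1    2    3    3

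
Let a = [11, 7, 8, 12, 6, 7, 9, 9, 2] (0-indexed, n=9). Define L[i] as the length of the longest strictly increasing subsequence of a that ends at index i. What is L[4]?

1

   i    0    1    2    3    4    5    6    7    8
a[i]   11    7    8   12    6    7    9    9    2
L[i]    1    1    2    3    1    2    3    3    1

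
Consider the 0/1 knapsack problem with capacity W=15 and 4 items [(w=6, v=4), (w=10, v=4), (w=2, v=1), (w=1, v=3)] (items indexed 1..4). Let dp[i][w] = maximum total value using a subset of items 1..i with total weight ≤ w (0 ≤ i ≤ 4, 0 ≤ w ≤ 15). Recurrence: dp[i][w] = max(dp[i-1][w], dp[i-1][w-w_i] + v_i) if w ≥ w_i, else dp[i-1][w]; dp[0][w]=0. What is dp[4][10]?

8

i\w   0   1   2   3   4   5   6   7   8   9  10  11  12  13  14  15
  0   0   0   0   0   0   0   0   0   0   0   0   0   0   0   0   0
  1   0   0   0   0   0   0   4   4   4   4   4   4   4   4   4   4
  2   0   0   0   0   0   0   4   4   4   4   4   4   4   4   4   4
  3   0   0   1   1   1   1   4   4   5   5   5   5   5   5   5   5
  4   0   3   3   4   4   4   4   7   7   8   8   8   8   8   8   8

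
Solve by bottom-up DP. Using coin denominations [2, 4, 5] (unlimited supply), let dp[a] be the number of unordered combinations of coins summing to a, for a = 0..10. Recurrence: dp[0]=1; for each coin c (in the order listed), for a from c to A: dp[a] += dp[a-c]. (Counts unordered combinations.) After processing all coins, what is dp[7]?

after  coin     0     1     2     3     4     5     6     7     8     9    10
          2     1     0     1     0     1     0     1     0     1     0     1
          4     1     0     1     0     2     0     2     0     3     0     3
          5     1     0     1     0     2     1     2     1     3     2     4

1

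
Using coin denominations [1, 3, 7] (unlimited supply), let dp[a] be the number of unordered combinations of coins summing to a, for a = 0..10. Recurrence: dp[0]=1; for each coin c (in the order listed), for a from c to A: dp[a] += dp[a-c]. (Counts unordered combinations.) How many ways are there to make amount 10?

after  coin     0     1     2     3     4     5     6     7     8     9    10
          1     1     1     1     1     1     1     1     1     1     1     1
          3     1     1     1     2     2     2     3     3     3     4     4
          7     1     1     1     2     2     2     3     4     4     5     6

6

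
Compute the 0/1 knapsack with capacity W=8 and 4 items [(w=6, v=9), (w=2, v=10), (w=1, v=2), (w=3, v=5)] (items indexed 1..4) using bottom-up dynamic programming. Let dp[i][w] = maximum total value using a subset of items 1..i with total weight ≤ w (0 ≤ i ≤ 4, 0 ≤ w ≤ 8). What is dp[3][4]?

12

i\w   0   1   2   3   4   5   6   7   8
  0   0   0   0   0   0   0   0   0   0
  1   0   0   0   0   0   0   9   9   9
  2   0   0  10  10  10  10  10  10  19
  3   0   2  10  12  12  12  12  12  19
  4   0   2  10  12  12  15  17  17  19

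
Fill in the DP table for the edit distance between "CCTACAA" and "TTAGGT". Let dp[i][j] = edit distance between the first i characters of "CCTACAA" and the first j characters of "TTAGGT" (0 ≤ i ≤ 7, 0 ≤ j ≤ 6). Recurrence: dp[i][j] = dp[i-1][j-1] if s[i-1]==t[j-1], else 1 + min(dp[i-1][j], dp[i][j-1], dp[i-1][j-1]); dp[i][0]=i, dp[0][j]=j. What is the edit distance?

   ''  T  T  A  G  G  T
''  0  1  2  3  4  5  6
 C  1  1  2  3  4  5  6
 C  2  2  2  3  4  5  6
 T  3  2  2  3  4  5  5
 A  4  3  3  2  3  4  5
 C  5  4  4  3  3  4  5
 A  6  5  5  4  4  4  5
 A  7  6  6  5  5  5  5

5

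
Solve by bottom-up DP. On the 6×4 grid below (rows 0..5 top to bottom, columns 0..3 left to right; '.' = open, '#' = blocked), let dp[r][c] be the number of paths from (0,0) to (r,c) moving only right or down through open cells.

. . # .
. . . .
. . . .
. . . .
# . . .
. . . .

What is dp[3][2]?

r\c   0   1   2   3
  0   1   1   0   0
  1   1   2   2   2
  2   1   3   5   7
  3   1   4   9  16
  4   0   4  13  29
  5   0   4  17  46

9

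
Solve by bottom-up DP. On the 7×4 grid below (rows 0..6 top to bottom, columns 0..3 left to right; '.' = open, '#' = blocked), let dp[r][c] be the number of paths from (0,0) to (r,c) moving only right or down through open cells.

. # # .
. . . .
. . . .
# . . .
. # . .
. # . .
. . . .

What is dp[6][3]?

r\c   0   1   2   3
  0   1   0   0   0
  1   1   1   1   1
  2   1   2   3   4
  3   0   2   5   9
  4   0   0   5  14
  5   0   0   5  19
  6   0   0   5  24

24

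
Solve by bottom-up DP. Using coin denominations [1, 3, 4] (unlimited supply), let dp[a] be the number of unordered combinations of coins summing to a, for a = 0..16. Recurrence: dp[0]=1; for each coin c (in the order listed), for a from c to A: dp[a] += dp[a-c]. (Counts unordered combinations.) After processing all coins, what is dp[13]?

after  coin     0     1     2     3     4     5     6     7     8     9    10    11    12    13    14    15    16
          1     1     1     1     1     1     1     1     1     1     1     1     1     1     1     1     1     1
          3     1     1     1     2     2     2     3     3     3     4     4     4     5     5     5     6     6
          4     1     1     1     2     3     3     4     5     6     7     8     9    11    12    13    15    17

12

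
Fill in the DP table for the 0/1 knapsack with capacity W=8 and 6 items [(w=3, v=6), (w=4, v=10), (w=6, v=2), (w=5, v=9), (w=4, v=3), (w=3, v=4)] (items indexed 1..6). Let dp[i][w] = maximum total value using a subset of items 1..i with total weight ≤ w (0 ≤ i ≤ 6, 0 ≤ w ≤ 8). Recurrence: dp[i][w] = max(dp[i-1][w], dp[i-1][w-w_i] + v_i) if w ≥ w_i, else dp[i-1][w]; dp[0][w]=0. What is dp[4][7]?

i\w   0   1   2   3   4   5   6   7   8
  0   0   0   0   0   0   0   0   0   0
  1   0   0   0   6   6   6   6   6   6
  2   0   0   0   6  10  10  10  16  16
  3   0   0   0   6  10  10  10  16  16
  4   0   0   0   6  10  10  10  16  16
  5   0   0   0   6  10  10  10  16  16
  6   0   0   0   6  10  10  10  16  16

16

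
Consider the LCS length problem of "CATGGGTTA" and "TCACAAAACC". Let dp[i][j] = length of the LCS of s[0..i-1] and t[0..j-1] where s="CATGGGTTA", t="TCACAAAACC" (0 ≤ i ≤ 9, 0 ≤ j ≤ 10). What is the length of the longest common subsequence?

   ''  T  C  A  C  A  A  A  A  C  C
''  0  0  0  0  0  0  0  0  0  0  0
 C  0  0  1  1  1  1  1  1  1  1  1
 A  0  0  1  2  2  2  2  2  2  2  2
 T  0  1  1  2  2  2  2  2  2  2  2
 G  0  1  1  2  2  2  2  2  2  2  2
 G  0  1  1  2  2  2  2  2  2  2  2
 G  0  1  1  2  2  2  2  2  2  2  2
 T  0  1  1  2  2  2  2  2  2  2  2
 T  0  1  1  2  2  2  2  2  2  2  2
 A  0  1  1  2  2  3  3  3  3  3  3

3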